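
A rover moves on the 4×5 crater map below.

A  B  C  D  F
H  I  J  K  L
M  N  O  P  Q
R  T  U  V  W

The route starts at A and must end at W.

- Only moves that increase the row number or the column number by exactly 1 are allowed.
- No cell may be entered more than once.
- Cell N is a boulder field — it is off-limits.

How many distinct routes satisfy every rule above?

23

A right/down-only route from A to W makes exactly 3 down-moves and 4 right-moves in some order.
With no other constraints that would be C(7,3) = 35 routes.
Subtract routes through each blocked cell (inclusion–exclusion for overlaps): − through N: 12 → 23.
That gives 23 routes.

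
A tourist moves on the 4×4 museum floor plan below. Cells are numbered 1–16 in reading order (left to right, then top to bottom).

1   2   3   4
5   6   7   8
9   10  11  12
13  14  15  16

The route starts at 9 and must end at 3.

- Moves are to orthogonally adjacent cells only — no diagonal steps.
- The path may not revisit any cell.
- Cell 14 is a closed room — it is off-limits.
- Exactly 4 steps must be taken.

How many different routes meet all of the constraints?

Need simple routes of exactly 4 moves from 9 to 3 (Manhattan distance 4, so 0 moves are spent on a detour and 0 undoing it).
Enumerating: 9 5 1 2 3 | 9 5 6 2 3 | 9 5 6 7 3 | 9 10 6 2 3 | 9 10 6 7 3 | 9 10 11 7 3.
That gives 6 routes.

6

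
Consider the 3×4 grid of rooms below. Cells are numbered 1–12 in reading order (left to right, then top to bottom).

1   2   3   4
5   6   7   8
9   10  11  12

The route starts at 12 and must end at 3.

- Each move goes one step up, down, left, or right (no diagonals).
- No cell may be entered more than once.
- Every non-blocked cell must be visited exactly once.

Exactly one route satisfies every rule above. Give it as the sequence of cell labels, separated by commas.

12, 11, 10, 9, 5, 1, 2, 6, 7, 8, 4, 3

Need to visit all 12 open cells exactly once, starting at 12 and ending at 3.
Route from 12: left 3 to 9, up 2 to 1, right 1 to 2, down 1 to 6, right 2 to 8, up 1 to 4, left 1 to 3 — 11 moves in all.
Check: all 12 open cells covered.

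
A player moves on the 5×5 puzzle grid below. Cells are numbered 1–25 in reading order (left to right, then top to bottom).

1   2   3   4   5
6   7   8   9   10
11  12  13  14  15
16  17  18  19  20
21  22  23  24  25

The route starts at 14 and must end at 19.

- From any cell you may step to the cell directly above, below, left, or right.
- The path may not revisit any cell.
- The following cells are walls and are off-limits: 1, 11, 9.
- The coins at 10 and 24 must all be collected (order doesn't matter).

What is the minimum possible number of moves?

Any route passes through 10 and 24 in some order between 14 and 19. Summing Manhattan distances along each leg and taking the cheapest ordering (14 → 10 → 24 → 19) gives a lower bound of 2 + 4 + 1 = 7 moves.
The shortest route satisfying every rule uses 11 moves: 14 → 13 → 8 → 3 → 4 → 5 → 10 → 15 → 20 → 25 → 24 → 19.
The bound of 7 isn't tight here; checking systematically, no route of length 7 through 10 satisfies every constraint (on a 4-connected grid the length of any start-to-goal walk has the same parity as the Manhattan bound, so only lengths 7, 9, 11, … need checking), so 11 is the minimum.

11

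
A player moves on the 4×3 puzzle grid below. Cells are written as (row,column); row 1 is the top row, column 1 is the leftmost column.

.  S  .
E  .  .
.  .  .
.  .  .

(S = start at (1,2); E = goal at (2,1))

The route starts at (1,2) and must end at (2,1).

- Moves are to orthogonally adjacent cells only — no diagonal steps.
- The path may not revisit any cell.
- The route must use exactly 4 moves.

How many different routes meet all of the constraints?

Need simple routes of exactly 4 moves from (1,2) to (2,1) (Manhattan distance 2, so 1 moves are spent on a detour and 1 undoing it).
Enumerating: (1,2) (2,2) (3,2) (3,1) (2,1) | (1,2) (1,3) (2,3) (2,2) (2,1).
That gives 2 routes.

2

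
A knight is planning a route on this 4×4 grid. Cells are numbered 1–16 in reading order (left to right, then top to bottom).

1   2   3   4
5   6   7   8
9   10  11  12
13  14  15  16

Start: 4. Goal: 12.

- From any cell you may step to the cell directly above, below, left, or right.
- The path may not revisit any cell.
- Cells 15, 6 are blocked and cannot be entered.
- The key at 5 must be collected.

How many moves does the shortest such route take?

8

Any route passes through 5 somewhere between 4 and 12. Summing Manhattan distances along the two legs (4 → 5 → 12) gives a lower bound of 4 + 4 = 8 moves.
A route of 8 moves achieves this: 4 → 3 → 2 → 1 → 5 → 9 → 10 → 11 → 12.
Since 8 matches the lower bound, it is optimal.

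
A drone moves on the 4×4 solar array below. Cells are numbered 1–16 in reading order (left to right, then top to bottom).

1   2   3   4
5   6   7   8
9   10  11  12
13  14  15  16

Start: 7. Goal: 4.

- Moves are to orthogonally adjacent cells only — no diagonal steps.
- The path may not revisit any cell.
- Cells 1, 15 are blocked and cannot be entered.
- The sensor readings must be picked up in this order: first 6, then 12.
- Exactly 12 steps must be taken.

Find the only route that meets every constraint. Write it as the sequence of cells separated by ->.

The waypoints must appear in the order 6, 12, with no cell reused.
Route from 7: up to 3, left to 2, down to 6, left to 5, 2× down (reaching 13), right to 14, up to 10, 2× right (reaching 12), 2× up (reaching 4) — 12 moves in all.
Check: order respected (6 at step 3, 12 at step 10); 12 moves as required.

7 -> 3 -> 2 -> 6 -> 5 -> 9 -> 13 -> 14 -> 10 -> 11 -> 12 -> 8 -> 4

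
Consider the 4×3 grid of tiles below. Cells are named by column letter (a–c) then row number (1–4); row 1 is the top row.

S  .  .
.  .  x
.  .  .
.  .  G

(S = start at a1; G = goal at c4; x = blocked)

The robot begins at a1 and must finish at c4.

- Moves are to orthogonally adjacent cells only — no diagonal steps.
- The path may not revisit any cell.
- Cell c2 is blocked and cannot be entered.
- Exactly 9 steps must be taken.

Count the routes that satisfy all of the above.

1

Need simple routes of exactly 9 moves from a1 to c4 (Manhattan distance 5, so 2 moves are spent on a detour and 2 undoing it).
Enumerating: a1 b1 b2 a2 a3 a4 b4 b3 c3 c4.
That gives 1 route.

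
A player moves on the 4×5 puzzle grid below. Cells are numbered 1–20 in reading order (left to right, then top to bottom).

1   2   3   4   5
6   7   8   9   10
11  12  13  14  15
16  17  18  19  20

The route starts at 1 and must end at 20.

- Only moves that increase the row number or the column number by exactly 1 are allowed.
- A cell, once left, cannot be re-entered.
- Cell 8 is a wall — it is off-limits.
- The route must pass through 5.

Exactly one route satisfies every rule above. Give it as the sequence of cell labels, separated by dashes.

Moves only go right or down, so the column and row indices never decrease.
Route from 1: 4× right (reaching 5), 3× down (reaching 20) — 7 moves in all.
Check: all required cells visited.

1 - 2 - 3 - 4 - 5 - 10 - 15 - 20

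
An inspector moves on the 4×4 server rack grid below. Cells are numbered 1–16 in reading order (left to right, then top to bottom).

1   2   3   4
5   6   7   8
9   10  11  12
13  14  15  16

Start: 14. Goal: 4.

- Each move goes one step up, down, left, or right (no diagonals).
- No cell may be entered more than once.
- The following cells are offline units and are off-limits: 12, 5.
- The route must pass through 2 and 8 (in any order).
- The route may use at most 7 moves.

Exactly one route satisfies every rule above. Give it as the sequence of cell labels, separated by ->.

The budget equals the shortest possible length, so every move has to be on a shortest route through the required cells.
Route from 14: up 3 to 2, right 1 to 3, down 1 to 7, right 1 to 8, up 1 to 4 — 7 moves in all.
Check: all required cells visited; 7 ≤ 7 moves.

14 -> 10 -> 6 -> 2 -> 3 -> 7 -> 8 -> 4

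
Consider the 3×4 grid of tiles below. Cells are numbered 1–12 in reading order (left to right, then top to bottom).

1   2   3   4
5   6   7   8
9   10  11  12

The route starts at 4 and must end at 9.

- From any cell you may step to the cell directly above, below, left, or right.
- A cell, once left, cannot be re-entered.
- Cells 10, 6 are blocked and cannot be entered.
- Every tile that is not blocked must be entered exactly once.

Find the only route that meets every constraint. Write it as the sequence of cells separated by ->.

Need to visit all 10 open cells exactly once, starting at 4 and ending at 9.
Cell 5 has only two open neighbours (1 and 9), so the path must pass straight through it: one of those is the cell it's entered from and the other is where it exits.
Route from 4: 2× down (reaching 12), left to 11, 2× up (reaching 3), 2× left (reaching 1), 2× down (reaching 9) — 9 moves in all.
Check: all 10 open cells covered.

4 -> 8 -> 12 -> 11 -> 7 -> 3 -> 2 -> 1 -> 5 -> 9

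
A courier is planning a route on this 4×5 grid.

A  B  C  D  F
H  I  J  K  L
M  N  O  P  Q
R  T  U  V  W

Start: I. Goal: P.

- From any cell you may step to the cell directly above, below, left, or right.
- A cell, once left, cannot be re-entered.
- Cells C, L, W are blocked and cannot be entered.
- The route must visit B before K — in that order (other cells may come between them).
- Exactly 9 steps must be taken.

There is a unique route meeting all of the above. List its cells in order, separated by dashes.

The waypoints must appear in the order B, K, with no cell reused.
Route from I: up 1 to B, left 1 to A, down 2 to M, right 2 to O, up 1 to J, right 1 to K, down 1 to P — 9 moves in all.
Check: order respected (B at step 1, K at step 8); 9 moves as required.

I - B - A - H - M - N - O - J - K - P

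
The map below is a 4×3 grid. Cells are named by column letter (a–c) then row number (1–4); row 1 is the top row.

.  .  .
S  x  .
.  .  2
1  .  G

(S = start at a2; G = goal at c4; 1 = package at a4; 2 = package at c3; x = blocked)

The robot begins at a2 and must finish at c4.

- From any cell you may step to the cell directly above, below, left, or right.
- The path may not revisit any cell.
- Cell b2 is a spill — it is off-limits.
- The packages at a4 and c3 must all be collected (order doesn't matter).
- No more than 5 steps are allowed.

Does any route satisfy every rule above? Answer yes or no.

Even ignoring the no-revisit rule, getting from a2 to c4, taking the cheapest ordering a2 → a4 → c3 → c4 needs at least 2 + 3 + 1 = 6 moves (Manhattan distance per leg), which exceeds the 5-move limit.

no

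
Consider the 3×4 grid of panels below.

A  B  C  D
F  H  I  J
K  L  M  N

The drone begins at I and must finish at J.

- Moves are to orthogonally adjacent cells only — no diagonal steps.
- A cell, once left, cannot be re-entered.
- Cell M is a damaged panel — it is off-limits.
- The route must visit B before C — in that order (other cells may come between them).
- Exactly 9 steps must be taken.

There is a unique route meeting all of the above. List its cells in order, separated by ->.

The waypoints must appear in the order B, C, with no cell reused.
Route from I: left to H, down to L, left to K, 2× up (reaching A), 3× right (reaching D), down to J — 9 moves in all.
Check: order respected (B at step 6, C at step 7); 9 moves as required.

I -> H -> L -> K -> F -> A -> B -> C -> D -> J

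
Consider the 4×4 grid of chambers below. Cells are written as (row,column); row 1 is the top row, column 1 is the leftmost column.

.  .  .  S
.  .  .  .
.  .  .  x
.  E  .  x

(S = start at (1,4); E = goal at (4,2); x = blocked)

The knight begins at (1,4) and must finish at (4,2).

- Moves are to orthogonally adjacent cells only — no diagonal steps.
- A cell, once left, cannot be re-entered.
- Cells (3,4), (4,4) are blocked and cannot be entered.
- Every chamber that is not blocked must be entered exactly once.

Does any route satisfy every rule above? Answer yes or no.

Exhausting the options from (1,4), every branch either dead-ends against blocked cells, would have to re-enter a cell already used, or reaches the goal with a constraint still unmet.

no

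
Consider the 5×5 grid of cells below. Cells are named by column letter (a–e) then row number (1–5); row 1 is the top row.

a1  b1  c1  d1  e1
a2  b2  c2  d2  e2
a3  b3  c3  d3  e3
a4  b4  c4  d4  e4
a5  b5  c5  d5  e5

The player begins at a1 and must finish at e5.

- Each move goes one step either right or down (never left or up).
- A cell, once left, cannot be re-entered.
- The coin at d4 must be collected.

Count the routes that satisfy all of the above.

40

A right/down-only route from a1 to e5 makes exactly 4 down-moves and 4 right-moves in some order.
With no other constraints that would be C(8,4) = 70 routes.
Split at d4 and multiply the segment counts: a1→d4: 20; d4→e5: 2; product = 40.
That gives 40 routes.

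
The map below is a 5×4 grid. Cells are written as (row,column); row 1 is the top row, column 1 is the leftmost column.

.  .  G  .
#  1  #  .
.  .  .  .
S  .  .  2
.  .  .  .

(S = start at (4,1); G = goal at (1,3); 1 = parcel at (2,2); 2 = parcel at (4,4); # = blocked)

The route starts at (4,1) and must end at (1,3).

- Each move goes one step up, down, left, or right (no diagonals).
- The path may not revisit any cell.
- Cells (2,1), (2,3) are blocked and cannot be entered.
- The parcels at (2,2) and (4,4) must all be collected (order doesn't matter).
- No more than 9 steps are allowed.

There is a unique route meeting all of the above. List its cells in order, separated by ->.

(4,1) -> (4,2) -> (4,3) -> (4,4) -> (3,4) -> (3,3) -> (3,2) -> (2,2) -> (1,2) -> (1,3)

Any route must reach (2,2) and (4,4) and still end at (1,3) within 9 moves, so the order of the required stops is forced.
Route from (4,1): right 3 to (4,4), up 1 to (3,4), left 2 to (3,2), up 2 to (1,2), right 1 to (1,3) — 9 moves in all.
Check: all required cells visited; 9 ≤ 9 moves.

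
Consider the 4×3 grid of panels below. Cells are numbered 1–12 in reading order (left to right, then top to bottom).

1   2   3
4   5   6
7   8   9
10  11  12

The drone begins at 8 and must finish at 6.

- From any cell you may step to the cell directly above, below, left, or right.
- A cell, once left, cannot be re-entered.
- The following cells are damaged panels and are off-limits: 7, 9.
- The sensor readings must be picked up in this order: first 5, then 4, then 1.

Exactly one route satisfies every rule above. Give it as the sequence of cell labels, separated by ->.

The waypoints must appear in the order 5, 4, 1, with no cell reused.
Route from 8: up to 5, left to 4, up to 1, 2× right (reaching 3), down to 6 — 6 moves in all.
Check: order respected (5 at step 1, 4 at step 2, 1 at step 3).

8 -> 5 -> 4 -> 1 -> 2 -> 3 -> 6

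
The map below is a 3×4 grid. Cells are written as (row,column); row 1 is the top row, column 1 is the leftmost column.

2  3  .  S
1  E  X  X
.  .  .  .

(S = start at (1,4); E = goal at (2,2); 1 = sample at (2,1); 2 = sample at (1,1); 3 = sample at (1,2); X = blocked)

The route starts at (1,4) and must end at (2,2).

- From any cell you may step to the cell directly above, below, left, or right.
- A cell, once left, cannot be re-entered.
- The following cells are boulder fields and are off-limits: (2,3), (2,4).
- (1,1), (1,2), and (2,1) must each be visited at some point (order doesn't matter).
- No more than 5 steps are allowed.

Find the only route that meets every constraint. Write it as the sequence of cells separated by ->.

(1,4) -> (1,3) -> (1,2) -> (1,1) -> (2,1) -> (2,2)

The 5-move cap with required stops at (1,1), (1,2), (2,1) leaves no slack for detours.
Route from (1,4): left 3 to (1,1), down 1 to (2,1), right 1 to (2,2) — 5 moves in all.
Check: all required cells visited; 5 ≤ 5 moves.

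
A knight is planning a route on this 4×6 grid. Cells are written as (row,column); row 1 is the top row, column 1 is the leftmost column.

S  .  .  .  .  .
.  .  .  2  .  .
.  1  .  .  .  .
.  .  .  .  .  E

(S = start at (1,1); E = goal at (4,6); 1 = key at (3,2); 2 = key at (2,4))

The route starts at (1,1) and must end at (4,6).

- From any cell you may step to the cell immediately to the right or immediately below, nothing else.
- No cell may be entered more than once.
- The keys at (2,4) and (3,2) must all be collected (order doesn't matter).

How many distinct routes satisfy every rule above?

0

A right/down-only route from (1,1) to (4,6) makes exactly 3 down-moves and 5 right-moves in some order.
With no other constraints that would be C(8,3) = 56 routes.
(3,2) is below but to the left of (2,4): going (2,4) → (3,2) would need a leftward move and (3,2) → (2,4) an upward move, so no right/down-only route can visit both required cells.
No route satisfies every constraint, so the count is 0.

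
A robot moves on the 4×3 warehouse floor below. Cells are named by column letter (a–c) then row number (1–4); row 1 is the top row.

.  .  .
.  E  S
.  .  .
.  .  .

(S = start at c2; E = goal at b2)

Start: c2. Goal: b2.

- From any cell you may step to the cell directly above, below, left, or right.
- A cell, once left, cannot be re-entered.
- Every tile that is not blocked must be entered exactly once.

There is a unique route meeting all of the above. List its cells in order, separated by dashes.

c2 - c1 - b1 - a1 - a2 - a3 - a4 - b4 - c4 - c3 - b3 - b2

Need to visit all 12 open cells exactly once, starting at c2 and ending at b2.
Route from c2: up 1 to c1, left 2 to a1, down 3 to a4, right 2 to c4, up 1 to c3, left 1 to b3, up 1 to b2 — 11 moves in all.
Check: all 12 open cells covered.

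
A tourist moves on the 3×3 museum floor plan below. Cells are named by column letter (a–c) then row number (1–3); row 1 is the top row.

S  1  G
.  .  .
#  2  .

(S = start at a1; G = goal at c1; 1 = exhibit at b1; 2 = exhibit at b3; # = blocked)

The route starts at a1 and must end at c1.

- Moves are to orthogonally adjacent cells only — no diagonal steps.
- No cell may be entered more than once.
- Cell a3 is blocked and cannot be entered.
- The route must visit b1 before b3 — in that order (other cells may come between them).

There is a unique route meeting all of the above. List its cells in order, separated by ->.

The waypoints must appear in the order b1, b3, with no cell reused.
Route from a1: right 1 to b1, down 2 to b3, right 1 to c3, up 2 to c1 — 6 moves in all.
Check: order respected (1 at step 1, 2 at step 3).

a1 -> b1 -> b2 -> b3 -> c3 -> c2 -> c1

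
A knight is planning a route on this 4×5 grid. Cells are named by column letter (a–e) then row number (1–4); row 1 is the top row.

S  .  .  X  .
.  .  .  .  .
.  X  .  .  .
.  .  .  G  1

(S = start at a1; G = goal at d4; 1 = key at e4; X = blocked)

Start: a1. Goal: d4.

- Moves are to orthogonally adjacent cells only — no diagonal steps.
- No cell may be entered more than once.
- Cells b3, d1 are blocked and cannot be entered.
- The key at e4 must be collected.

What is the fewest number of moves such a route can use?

8

Any route passes through e4 somewhere between a1 and d4. Summing Manhattan distances along the two legs (a1 → e4 → d4) gives a lower bound of 7 + 1 = 8 moves.
A route of 8 moves achieves this: a1 → a2 → b2 → c2 → c3 → d3 → e3 → e4 → d4.
Since 8 matches the lower bound, it is optimal.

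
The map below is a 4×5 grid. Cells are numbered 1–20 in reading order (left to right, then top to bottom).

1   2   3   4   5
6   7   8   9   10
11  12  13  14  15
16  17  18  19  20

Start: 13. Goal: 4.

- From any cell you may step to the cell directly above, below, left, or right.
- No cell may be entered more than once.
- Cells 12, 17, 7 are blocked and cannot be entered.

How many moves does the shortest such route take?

The Manhattan distance from 13 to 4 is |3−1| + |3−4| = 3, so at least 3 moves are needed.
A route of 3 moves achieves this: 13 → 8 → 3 → 4.
Since 3 matches the lower bound, it is optimal.

3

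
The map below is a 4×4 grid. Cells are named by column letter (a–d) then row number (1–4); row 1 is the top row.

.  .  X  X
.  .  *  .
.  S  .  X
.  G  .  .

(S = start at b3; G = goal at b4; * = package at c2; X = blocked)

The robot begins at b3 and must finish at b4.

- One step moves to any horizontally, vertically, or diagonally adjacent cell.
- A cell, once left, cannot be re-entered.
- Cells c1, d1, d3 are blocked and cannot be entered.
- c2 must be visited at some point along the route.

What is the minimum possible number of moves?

Any route passes through c2 somewhere between b3 and b4. Summing Chebyshev distances along the two legs (b3 → c2 → b4) gives a lower bound of 1 + 2 = 3 moves.
A route of 3 moves achieves this: b3 → c2 → c3 → b4.
Since 3 matches the lower bound, it is optimal.

3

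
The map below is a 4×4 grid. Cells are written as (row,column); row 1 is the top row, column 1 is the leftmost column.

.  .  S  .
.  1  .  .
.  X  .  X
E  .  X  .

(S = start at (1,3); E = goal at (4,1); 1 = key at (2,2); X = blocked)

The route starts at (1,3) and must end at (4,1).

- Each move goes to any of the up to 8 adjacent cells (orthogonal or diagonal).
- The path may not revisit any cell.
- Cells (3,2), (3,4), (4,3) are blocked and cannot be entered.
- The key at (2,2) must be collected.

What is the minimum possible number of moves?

3

Any route passes through (2,2) somewhere between (1,3) and (4,1). Summing Chebyshev distances along the two legs ((1,3) → (2,2) → (4,1)) gives a lower bound of 1 + 2 = 3 moves.
A route of 3 moves achieves this: (1,3) → (2,2) → (3,1) → (4,1).
Since 3 matches the lower bound, it is optimal.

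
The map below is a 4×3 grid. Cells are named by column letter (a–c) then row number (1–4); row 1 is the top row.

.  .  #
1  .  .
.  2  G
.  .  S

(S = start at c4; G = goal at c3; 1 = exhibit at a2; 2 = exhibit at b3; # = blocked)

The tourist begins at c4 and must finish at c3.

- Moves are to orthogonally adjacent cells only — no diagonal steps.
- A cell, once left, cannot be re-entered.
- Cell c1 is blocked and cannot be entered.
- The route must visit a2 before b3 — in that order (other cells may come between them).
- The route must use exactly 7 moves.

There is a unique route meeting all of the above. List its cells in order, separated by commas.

The waypoints must appear in the order a2, b3, with no cell reused.
Route from c4: 2× left (reaching a4), 2× up (reaching a2), right to b2, down to b3, right to c3 — 7 moves in all.
Check: order respected (1 at step 4, 2 at step 6); 7 moves as required.

c4, b4, a4, a3, a2, b2, b3, c3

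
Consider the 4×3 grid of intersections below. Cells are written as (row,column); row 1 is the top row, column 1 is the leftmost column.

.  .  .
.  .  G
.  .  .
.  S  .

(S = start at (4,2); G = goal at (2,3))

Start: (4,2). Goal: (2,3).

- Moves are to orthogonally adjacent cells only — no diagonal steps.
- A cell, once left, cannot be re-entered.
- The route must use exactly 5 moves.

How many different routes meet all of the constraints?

6

Need simple routes of exactly 5 moves from (4,2) to (2,3) (Manhattan distance 3, so 1 moves are spent on a detour and 1 undoing it).
Enumerating: (4,2) (3,2) (2,2) (1,2) (1,3) (2,3) | (4,2) (3,2) (3,1) (2,1) (2,2) (2,3) | (4,2) (4,1) (3,1) (2,1) (2,2) (2,3) | (4,2) (4,1) (3,1) (3,2) (2,2) (2,3) | (4,2) (4,1) (3,1) (3,2) (3,3) (2,3) | (4,2) (4,3) (3,3) (3,2) (2,2) (2,3).
That gives 6 routes.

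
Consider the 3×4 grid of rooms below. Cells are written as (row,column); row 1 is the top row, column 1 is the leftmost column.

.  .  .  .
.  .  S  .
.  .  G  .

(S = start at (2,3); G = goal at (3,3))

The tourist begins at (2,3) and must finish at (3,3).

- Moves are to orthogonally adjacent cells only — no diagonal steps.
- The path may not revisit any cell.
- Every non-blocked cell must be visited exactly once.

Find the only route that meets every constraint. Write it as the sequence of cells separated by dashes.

Need to visit all 12 open cells exactly once, starting at (2,3) and ending at (3,3).
Cell (3,4) has only two open neighbours ((2,4) and (3,3)), so the path must pass straight through it: one of those is the cell it's entered from and the other is where it exits.
Route from (2,3): left to (2,2), down to (3,2), left to (3,1), 2× up (reaching (1,1)), 3× right (reaching (1,4)), 2× down (reaching (3,4)), left to (3,3) — 11 moves in all.
Check: all 12 open cells covered.

(2,3) - (2,2) - (3,2) - (3,1) - (2,1) - (1,1) - (1,2) - (1,3) - (1,4) - (2,4) - (3,4) - (3,3)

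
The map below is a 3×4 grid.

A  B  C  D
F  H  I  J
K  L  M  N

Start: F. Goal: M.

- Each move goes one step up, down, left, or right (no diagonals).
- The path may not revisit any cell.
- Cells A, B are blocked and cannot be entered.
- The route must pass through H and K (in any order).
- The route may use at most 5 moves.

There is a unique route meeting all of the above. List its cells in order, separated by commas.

Any route must reach H and K and still end at M within 5 moves, so the order of the required stops is forced.
Route from F: down 1 to K, right 1 to L, up 1 to H, right 1 to I, down 1 to M — 5 moves in all.
Check: all required cells visited; 5 ≤ 5 moves.

F, K, L, H, I, M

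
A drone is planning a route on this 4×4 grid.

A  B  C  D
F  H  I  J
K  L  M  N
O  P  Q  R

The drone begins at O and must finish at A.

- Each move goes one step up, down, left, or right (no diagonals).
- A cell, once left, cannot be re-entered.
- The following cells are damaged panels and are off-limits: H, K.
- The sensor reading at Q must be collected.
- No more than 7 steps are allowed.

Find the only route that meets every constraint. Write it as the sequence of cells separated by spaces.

O P Q M I C B A

The 7-move cap with required stops at Q leaves no slack for detours.
Route from O: 2× right (reaching Q), 3× up (reaching C), 2× left (reaching A) — 7 moves in all.
Check: all required cells visited; 7 ≤ 7 moves.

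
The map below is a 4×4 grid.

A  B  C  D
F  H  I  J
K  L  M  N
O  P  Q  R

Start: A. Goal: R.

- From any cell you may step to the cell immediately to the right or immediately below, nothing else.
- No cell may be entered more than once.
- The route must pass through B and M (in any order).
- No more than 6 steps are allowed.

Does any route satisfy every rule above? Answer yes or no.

One route that works: A → B → H → L → M → Q → R.

yes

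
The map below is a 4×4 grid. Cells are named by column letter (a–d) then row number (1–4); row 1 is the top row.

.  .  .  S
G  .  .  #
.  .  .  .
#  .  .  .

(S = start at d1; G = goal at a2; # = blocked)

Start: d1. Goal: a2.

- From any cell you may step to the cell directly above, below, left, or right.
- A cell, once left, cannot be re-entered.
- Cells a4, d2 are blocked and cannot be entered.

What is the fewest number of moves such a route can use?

4

The Manhattan distance from d1 to a2 is |1−2| + |4−1| = 4, so at least 4 moves are needed.
A route of 4 moves achieves this: d1 → c1 → c2 → b2 → a2.
Since 4 matches the lower bound, it is optimal.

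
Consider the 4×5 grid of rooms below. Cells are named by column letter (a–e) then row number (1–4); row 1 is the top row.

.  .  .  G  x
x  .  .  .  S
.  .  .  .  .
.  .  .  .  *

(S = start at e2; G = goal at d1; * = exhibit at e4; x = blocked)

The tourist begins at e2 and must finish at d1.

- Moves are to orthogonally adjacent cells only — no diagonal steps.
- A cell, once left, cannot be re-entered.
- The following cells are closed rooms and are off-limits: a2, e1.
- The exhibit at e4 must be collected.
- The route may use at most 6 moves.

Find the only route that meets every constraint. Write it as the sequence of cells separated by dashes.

Any route must reach e4 and still end at d1 within 6 moves, so the order of the required stops is forced.
Route from e2: down 2 to e4, left 1 to d4, up 3 to d1 — 6 moves in all.
Check: all required cells visited; 6 ≤ 6 moves.

e2 - e3 - e4 - d4 - d3 - d2 - d1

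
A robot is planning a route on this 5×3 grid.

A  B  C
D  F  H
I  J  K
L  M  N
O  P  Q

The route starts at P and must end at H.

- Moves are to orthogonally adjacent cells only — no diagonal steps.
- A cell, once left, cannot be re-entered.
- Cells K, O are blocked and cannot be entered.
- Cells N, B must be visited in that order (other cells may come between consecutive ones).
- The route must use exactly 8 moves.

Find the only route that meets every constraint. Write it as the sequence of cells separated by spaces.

P Q N M J F B C H

The waypoints must appear in the order N, B, with no cell reused.
Route from P: right 1 to Q, up 1 to N, left 1 to M, up 3 to B, right 1 to C, down 1 to H — 8 moves in all.
Check: order respected (N at step 2, B at step 6); 8 moves as required.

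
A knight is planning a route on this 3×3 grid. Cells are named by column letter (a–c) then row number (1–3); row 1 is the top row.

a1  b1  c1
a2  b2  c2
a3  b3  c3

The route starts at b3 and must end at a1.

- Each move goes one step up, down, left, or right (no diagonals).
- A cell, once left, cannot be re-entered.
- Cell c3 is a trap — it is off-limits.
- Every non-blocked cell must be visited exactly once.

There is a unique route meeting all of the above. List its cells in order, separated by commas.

Need to visit all 8 open cells exactly once, starting at b3 and ending at a1.
Route from b3: left to a3, up to a2, 2× right (reaching c2), up to c1, 2× left (reaching a1) — 7 moves in all.
Check: all 8 open cells covered.

b3, a3, a2, b2, c2, c1, b1, a1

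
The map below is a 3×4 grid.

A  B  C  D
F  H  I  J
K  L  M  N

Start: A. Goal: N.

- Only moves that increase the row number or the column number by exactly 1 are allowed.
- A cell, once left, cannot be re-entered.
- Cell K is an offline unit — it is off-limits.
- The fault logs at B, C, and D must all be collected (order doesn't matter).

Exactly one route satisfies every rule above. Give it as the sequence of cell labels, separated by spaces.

Moves only go right or down, so the column and row indices never decrease.
Route from A: right 3 to D, down 2 to N — 5 moves in all.
Check: all required cells visited.

A B C D J N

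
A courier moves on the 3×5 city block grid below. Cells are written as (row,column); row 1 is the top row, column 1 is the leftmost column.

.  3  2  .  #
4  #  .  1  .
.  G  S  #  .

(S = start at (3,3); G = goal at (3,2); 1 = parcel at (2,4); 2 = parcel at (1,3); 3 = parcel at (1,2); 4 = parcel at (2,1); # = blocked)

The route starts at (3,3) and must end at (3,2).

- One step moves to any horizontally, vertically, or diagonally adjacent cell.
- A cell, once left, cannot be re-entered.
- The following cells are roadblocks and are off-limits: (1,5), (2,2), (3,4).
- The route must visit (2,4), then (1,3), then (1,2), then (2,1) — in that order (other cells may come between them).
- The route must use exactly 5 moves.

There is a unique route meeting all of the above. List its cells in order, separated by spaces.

(3,3) (2,4) (1,3) (1,2) (2,1) (3,2)

The waypoints must appear in the order (2,4), (1,3), (1,2), (2,1), with no cell reused.
Route from (3,3): up-right to (2,4), up-left to (1,3), left to (1,2), down-left to (2,1), down-right to (3,2) — 5 moves in all.
Check: order respected (1 at step 1, 2 at step 2, 3 at step 3, 4 at step 4); 5 moves as required.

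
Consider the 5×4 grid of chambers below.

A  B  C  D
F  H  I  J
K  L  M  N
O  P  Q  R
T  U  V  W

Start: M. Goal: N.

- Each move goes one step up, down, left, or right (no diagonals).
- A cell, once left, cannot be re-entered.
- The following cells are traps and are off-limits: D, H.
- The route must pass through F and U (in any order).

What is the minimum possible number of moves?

Any route passes through F and U in some order between M and N. Summing Manhattan distances along each leg and taking the cheapest ordering (M → U → F → N) gives a lower bound of 3 + 4 + 4 = 11 moves.
The shortest route satisfying every rule uses 13 moves: M → I → C → B → A → F → K → O → T → U → P → Q → R → N.
The bound of 11 isn't tight here; checking systematically, no route of length 11 through 12 satisfies every constraint, so 13 is the minimum.

13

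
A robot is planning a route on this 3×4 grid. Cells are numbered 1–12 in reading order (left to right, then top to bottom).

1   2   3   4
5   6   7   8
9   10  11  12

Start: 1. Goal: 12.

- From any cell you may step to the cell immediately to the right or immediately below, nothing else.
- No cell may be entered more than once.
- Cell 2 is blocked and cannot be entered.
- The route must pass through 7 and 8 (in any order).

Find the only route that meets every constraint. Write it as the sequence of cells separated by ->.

1 -> 5 -> 6 -> 7 -> 8 -> 12

Moves only go right or down, so the column and row indices never decrease.
Route from 1: down 1 to 5, right 3 to 8, down 1 to 12 — 5 moves in all.
Check: all required cells visited.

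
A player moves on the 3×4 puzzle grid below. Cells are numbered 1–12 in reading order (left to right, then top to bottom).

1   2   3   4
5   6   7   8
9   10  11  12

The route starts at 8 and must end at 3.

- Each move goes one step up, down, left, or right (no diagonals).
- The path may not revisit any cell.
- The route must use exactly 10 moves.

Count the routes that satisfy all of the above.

2

Need simple routes of exactly 10 moves from 8 to 3 (Manhattan distance 2, so 4 moves are spent on a detour and 4 undoing it).
Enumerating: 8 12 11 7 6 10 9 5 1 2 3 | 8 12 11 10 9 5 1 2 6 7 3.
That gives 2 routes.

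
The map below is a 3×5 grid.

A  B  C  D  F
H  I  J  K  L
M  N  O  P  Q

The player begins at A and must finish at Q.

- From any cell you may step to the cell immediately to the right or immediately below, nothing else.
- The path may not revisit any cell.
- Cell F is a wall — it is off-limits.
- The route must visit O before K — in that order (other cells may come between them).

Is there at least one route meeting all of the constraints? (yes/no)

K lies above O, so going from O to K would need an upward move — but moves only go right/down, so O cannot be visited before K.

no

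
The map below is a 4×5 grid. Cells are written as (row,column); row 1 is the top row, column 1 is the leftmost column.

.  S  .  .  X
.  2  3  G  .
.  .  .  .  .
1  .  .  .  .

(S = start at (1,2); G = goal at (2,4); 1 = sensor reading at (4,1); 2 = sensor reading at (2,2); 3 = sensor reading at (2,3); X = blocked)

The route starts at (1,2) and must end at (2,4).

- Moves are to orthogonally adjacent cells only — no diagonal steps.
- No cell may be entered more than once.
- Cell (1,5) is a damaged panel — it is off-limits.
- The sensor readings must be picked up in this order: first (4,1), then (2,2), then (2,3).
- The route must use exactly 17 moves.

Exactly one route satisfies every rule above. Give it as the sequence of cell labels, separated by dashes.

(1,2) - (1,1) - (2,1) - (3,1) - (4,1) - (4,2) - (4,3) - (4,4) - (4,5) - (3,5) - (3,4) - (3,3) - (3,2) - (2,2) - (2,3) - (1,3) - (1,4) - (2,4)

The waypoints must appear in the order (4,1), (2,2), (2,3), with no cell reused.
Route from (1,2): left 1 to (1,1), down 3 to (4,1), right 4 to (4,5), up 1 to (3,5), left 3 to (3,2), up 1 to (2,2), right 1 to (2,3), up 1 to (1,3), right 1 to (1,4), down 1 to (2,4) — 17 moves in all.
Check: order respected (1 at step 4, 2 at step 13, 3 at step 14); 17 moves as required.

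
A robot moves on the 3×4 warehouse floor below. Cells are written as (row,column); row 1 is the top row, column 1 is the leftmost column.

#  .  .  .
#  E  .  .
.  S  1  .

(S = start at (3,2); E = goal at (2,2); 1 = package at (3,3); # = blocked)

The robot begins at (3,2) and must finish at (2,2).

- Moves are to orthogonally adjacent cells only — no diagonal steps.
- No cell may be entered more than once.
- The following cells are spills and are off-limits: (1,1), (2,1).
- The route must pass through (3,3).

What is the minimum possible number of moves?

3

Any route passes through (3,3) somewhere between (3,2) and (2,2). Summing Manhattan distances along the two legs ((3,2) → (3,3) → (2,2)) gives a lower bound of 1 + 2 = 3 moves.
A route of 3 moves achieves this: (3,2) → (3,3) → (2,3) → (2,2).
Since 3 matches the lower bound, it is optimal.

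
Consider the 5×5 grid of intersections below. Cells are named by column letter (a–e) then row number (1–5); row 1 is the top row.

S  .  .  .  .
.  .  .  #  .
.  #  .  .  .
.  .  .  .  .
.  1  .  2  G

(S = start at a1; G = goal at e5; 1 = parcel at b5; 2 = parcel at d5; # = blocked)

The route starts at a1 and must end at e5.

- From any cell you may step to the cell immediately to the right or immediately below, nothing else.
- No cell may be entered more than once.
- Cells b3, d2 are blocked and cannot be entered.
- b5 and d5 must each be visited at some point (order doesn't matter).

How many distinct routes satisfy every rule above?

A right/down-only route from a1 to e5 makes exactly 4 down-moves and 4 right-moves in some order.
With no other constraints that would be C(8,4) = 70 routes.
A monotone route can only reach the required cells in the order b5, d5, so split there and multiply the segment counts (each segment already excludes blocked cells): a1→b5: 2; b5→d5: 1; d5→e5: 1; product = 2.
That gives 2 routes.

2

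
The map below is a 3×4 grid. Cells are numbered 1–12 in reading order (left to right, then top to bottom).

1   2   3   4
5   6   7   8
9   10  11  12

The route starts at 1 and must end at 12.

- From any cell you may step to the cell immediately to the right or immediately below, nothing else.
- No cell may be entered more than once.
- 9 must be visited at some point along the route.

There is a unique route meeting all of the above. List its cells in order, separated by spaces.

Moves only go right or down, so the column and row indices never decrease.
Route from 1: 2× down (reaching 9), 3× right (reaching 12) — 5 moves in all.
Check: all required cells visited.

1 5 9 10 11 12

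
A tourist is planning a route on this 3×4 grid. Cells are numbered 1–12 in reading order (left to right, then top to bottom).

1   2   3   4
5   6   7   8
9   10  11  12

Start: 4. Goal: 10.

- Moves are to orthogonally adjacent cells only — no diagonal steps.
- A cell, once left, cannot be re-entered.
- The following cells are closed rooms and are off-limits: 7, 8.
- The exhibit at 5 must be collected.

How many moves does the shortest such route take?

6

Any route passes through 5 somewhere between 4 and 10. Summing Manhattan distances along the two legs (4 → 5 → 10) gives a lower bound of 4 + 2 = 6 moves.
A route of 6 moves achieves this: 4 → 3 → 2 → 6 → 5 → 9 → 10.
Since 6 matches the lower bound, it is optimal.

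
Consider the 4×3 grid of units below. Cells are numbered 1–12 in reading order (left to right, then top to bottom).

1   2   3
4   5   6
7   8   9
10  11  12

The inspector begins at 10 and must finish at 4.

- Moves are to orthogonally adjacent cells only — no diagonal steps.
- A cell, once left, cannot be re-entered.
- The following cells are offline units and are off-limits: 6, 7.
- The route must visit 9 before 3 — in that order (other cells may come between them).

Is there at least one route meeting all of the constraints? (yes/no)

no

3 must be visited but has only one open neighbour (2), and it is neither the start nor the goal — the route would have to enter and leave through 2, re-entering it.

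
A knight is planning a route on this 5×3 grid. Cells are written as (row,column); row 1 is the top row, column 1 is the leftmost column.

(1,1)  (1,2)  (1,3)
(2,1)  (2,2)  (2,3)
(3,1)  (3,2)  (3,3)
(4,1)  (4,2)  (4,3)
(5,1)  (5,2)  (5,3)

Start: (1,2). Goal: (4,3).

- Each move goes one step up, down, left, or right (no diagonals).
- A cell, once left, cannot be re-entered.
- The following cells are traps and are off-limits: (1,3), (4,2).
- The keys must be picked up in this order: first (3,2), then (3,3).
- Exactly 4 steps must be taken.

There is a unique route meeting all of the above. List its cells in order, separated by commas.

The waypoints must appear in the order (3,2), (3,3), with no cell reused.
Route from (1,2): 2× down (reaching (3,2)), right to (3,3), down to (4,3) — 4 moves in all.
Check: order respected ((3,2) at step 2, (3,3) at step 3); 4 moves as required.

(1,2), (2,2), (3,2), (3,3), (4,3)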